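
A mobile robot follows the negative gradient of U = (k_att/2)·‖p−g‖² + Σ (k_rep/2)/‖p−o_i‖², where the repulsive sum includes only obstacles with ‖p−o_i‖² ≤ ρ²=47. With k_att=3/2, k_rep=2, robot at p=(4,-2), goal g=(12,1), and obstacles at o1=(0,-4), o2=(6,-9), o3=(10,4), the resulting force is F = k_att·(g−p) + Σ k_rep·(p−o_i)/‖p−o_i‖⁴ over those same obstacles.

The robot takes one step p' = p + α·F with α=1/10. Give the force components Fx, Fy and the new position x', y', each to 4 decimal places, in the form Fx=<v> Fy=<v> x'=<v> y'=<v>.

F_att = 3/2·(g−p) = 3/2·(8,3) = (12.0000,4.5000)
o1: d²=20 ≤ ρ²=47; F_rep = 2·(4,2)/20² = (0.0200,0.0100)
o2: d²=53 > ρ²=47 → inactive
o3: d²=72 > ρ²=47 → inactive
F = F_att + ΣF_rep = (12.0200,4.5100)
p' = p + 1/10·F = (5.2020,-1.5490)

Fx=12.0200 Fy=4.5100 x'=5.2020 y'=-1.5490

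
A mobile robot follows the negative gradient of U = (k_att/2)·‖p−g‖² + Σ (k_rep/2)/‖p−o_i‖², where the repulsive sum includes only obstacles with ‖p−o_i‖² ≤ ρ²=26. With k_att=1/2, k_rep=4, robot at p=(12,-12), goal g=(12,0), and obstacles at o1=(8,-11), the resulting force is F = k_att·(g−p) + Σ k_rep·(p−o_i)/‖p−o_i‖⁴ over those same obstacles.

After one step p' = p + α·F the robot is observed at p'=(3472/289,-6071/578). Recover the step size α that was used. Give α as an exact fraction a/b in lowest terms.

α = 1/4

F_att = 1/2·(g−p) = 1/2·(0,12) = (0.0000,6.0000)
o1: d²=17 ≤ ρ²=26; F_rep = 4·(4,-1)/17² = (0.0554,-0.0138)
F = F_att + ΣF_rep = (0.0554,5.9862)
Δp = p'−p = (0.0138,1.4965); α = Δx/Fx = (4/289) / (16/289) = 1/4
check: Δy/Fy = (865/578) / (1730/289) = 1/4 ✓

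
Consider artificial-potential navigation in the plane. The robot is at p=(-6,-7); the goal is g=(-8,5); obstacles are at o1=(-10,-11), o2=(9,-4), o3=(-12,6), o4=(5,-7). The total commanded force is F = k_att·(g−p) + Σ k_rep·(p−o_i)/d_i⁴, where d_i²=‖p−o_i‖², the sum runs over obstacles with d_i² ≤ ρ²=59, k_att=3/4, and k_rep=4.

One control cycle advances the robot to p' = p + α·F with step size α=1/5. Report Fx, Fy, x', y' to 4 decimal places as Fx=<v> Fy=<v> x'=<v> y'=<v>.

F_att = 3/4·(g−p) = 3/4·(-2,12) = (-1.5000,9.0000)
o1: d²=32 ≤ ρ²=59; F_rep = 4·(4,4)/32² = (0.0156,0.0156)
o2: d²=234 > ρ²=59 → inactive
o3: d²=205 > ρ²=59 → inactive
o4: d²=121 > ρ²=59 → inactive
F = F_att + ΣF_rep = (-1.4844,9.0156)
p' = p + 1/5·F = (-6.2969,-5.1969)

Fx=-1.4844 Fy=9.0156 x'=-6.2969 y'=-5.1969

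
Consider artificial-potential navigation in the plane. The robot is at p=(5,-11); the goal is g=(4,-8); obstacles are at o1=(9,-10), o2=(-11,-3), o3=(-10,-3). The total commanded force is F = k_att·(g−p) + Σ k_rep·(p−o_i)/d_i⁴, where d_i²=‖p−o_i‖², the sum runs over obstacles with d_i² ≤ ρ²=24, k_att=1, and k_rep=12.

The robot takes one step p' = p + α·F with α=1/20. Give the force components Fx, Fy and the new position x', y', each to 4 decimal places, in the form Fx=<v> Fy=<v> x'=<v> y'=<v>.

F_att = 1·(g−p) = 1·(-1,3) = (-1.0000,3.0000)
o1: d²=17 ≤ ρ²=24; F_rep = 12·(-4,-1)/17² = (-0.1661,-0.0415)
o2: d²=320 > ρ²=24 → inactive
o3: d²=289 > ρ²=24 → inactive
F = F_att + ΣF_rep = (-1.1661,2.9585)
p' = p + 1/20·F = (4.9417,-10.8521)

Fx=-1.1661 Fy=2.9585 x'=4.9417 y'=-10.8521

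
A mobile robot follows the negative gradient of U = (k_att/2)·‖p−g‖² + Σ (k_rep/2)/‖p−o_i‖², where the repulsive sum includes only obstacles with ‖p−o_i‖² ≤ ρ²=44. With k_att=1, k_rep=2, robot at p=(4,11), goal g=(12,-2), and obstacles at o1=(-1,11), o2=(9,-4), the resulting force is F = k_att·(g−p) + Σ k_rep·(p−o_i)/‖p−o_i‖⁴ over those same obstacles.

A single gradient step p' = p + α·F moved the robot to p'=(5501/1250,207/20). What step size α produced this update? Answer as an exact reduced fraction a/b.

F_att = 1·(g−p) = 1·(8,-13) = (8.0000,-13.0000)
o1: d²=25 ≤ ρ²=44; F_rep = 2·(5,0)/25² = (0.0160,0.0000)
o2: d²=250 > ρ²=44 → inactive
F = F_att + ΣF_rep = (8.0160,-13.0000)
Δp = p'−p = (0.4008,-0.6500); α = Δx/Fx = (501/1250) / (1002/125) = 1/20
check: Δy/Fy = (-13/20) / (-13) = 1/20 ✓

α = 1/20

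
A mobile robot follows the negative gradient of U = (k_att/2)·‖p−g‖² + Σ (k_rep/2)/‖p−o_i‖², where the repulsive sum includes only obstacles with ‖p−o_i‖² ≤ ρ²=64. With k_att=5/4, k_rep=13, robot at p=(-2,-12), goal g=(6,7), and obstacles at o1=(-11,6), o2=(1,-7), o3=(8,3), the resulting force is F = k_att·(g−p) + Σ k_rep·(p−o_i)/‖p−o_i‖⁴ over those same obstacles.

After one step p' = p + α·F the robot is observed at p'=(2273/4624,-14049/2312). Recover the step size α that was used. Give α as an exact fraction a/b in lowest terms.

α = 1/4

F_att = 5/4·(g−p) = 5/4·(8,19) = (10.0000,23.7500)
o1: d²=405 > ρ²=64 → inactive
o2: d²=34 ≤ ρ²=64; F_rep = 13·(-3,-5)/34² = (-0.0337,-0.0562)
o3: d²=325 > ρ²=64 → inactive
F = F_att + ΣF_rep = (9.9663,23.6938)
Δp = p'−p = (2.4916,5.9234); α = Δx/Fx = (11521/4624) / (11521/1156) = 1/4
check: Δy/Fy = (13695/2312) / (13695/578) = 1/4 ✓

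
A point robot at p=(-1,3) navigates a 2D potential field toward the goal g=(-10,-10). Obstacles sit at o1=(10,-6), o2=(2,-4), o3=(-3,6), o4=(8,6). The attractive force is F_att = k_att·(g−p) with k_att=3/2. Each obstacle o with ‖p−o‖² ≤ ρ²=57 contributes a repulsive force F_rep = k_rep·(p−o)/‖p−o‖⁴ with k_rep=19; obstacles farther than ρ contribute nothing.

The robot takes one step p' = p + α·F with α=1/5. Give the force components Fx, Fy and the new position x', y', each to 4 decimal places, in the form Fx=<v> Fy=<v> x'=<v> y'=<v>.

F_att = 3/2·(g−p) = 3/2·(-9,-13) = (-13.5000,-19.5000)
o1: d²=202 > ρ²=57 → inactive
o2: d²=58 > ρ²=57 → inactive
o3: d²=13 ≤ ρ²=57; F_rep = 19·(2,-3)/13² = (0.2249,-0.3373)
o4: d²=90 > ρ²=57 → inactive
F = F_att + ΣF_rep = (-13.2751,-19.8373)
p' = p + 1/5·F = (-3.6550,-0.9675)

Fx=-13.2751 Fy=-19.8373 x'=-3.6550 y'=-0.9675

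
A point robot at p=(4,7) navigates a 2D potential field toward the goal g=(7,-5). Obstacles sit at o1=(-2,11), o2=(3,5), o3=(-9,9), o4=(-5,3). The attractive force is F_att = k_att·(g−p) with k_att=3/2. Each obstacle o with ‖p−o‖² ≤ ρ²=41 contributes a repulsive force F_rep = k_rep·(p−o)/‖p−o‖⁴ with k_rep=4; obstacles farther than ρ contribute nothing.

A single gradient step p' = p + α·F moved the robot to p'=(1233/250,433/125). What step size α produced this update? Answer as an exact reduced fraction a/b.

α = 1/5

F_att = 3/2·(g−p) = 3/2·(3,-12) = (4.5000,-18.0000)
o1: d²=52 > ρ²=41 → inactive
o2: d²=5 ≤ ρ²=41; F_rep = 4·(1,2)/5² = (0.1600,0.3200)
o3: d²=173 > ρ²=41 → inactive
o4: d²=97 > ρ²=41 → inactive
F = F_att + ΣF_rep = (4.6600,-17.6800)
Δp = p'−p = (0.9320,-3.5360); α = Δx/Fx = (233/250) / (233/50) = 1/5
check: Δy/Fy = (-442/125) / (-442/25) = 1/5 ✓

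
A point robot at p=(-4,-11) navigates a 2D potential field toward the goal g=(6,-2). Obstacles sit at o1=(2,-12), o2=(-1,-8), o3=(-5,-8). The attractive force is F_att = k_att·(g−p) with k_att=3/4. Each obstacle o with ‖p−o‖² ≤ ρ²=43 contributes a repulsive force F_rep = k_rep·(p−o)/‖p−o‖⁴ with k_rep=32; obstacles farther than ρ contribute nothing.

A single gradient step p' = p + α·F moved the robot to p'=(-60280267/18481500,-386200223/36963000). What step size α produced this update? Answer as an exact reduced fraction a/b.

F_att = 3/4·(g−p) = 3/4·(10,9) = (7.5000,6.7500)
o1: d²=37 ≤ ρ²=43; F_rep = 32·(-6,1)/37² = (-0.1402,0.0234)
o2: d²=18 ≤ ρ²=43; F_rep = 32·(-3,-3)/18² = (-0.2963,-0.2963)
o3: d²=10 ≤ ρ²=43; F_rep = 32·(1,-3)/10² = (0.3200,-0.9600)
F = F_att + ΣF_rep = (7.3835,5.5171)
Δp = p'−p = (0.7383,0.5517); α = Δx/Fx = (13645733/18481500) / (13645733/1848150) = 1/10
check: Δy/Fy = (20392777/36963000) / (20392777/3696300) = 1/10 ✓

α = 1/10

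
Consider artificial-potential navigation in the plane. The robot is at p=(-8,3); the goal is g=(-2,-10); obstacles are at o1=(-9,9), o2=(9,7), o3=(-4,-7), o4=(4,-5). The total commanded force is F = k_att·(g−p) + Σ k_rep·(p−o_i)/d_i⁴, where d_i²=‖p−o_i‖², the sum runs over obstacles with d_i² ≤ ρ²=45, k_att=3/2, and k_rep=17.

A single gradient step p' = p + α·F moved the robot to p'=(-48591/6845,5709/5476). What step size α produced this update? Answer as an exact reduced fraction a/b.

α = 1/10

F_att = 3/2·(g−p) = 3/2·(6,-13) = (9.0000,-19.5000)
o1: d²=37 ≤ ρ²=45; F_rep = 17·(1,-6)/37² = (0.0124,-0.0745)
o2: d²=305 > ρ²=45 → inactive
o3: d²=116 > ρ²=45 → inactive
o4: d²=208 > ρ²=45 → inactive
F = F_att + ΣF_rep = (9.0124,-19.5745)
Δp = p'−p = (0.9012,-1.9575); α = Δx/Fx = (6169/6845) / (12338/1369) = 1/10
check: Δy/Fy = (-10719/5476) / (-53595/2738) = 1/10 ✓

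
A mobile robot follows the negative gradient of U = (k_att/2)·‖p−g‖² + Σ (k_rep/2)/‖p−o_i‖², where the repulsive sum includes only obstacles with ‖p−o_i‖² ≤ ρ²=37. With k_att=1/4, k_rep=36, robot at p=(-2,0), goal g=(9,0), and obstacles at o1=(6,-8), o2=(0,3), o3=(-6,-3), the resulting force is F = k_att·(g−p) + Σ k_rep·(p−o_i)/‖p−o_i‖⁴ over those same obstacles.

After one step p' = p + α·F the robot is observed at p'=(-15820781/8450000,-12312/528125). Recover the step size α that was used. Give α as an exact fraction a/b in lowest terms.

F_att = 1/4·(g−p) = 1/4·(11,0) = (2.7500,0.0000)
o1: d²=128 > ρ²=37 → inactive
o2: d²=13 ≤ ρ²=37; F_rep = 36·(-2,-3)/13² = (-0.4260,-0.6391)
o3: d²=25 ≤ ρ²=37; F_rep = 36·(4,3)/25² = (0.2304,0.1728)
F = F_att + ΣF_rep = (2.5544,-0.4663)
Δp = p'−p = (0.1277,-0.0233); α = Δx/Fx = (1079219/8450000) / (1079219/422500) = 1/20
check: Δy/Fy = (-12312/528125) / (-49248/105625) = 1/20 ✓

α = 1/20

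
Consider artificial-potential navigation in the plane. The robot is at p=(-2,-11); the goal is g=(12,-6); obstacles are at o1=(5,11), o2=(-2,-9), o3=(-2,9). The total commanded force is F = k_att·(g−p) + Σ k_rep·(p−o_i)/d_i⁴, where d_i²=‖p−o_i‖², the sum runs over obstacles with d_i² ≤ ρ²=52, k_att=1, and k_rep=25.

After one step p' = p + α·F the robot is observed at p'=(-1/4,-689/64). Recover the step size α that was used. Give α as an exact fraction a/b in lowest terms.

α = 1/8

F_att = 1·(g−p) = 1·(14,5) = (14.0000,5.0000)
o1: d²=533 > ρ²=52 → inactive
o2: d²=4 ≤ ρ²=52; F_rep = 25·(0,-2)/4² = (0.0000,-3.1250)
o3: d²=400 > ρ²=52 → inactive
F = F_att + ΣF_rep = (14.0000,1.8750)
Δp = p'−p = (1.7500,0.2344); α = Δx/Fx = (7/4) / (14) = 1/8
check: Δy/Fy = (15/64) / (15/8) = 1/8 ✓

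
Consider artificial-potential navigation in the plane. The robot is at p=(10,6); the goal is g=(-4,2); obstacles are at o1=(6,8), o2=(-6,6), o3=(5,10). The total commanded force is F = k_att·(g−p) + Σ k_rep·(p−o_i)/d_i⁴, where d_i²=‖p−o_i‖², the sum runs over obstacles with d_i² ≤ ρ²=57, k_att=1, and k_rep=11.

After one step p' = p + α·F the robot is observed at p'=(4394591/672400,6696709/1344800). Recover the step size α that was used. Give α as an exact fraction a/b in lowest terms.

α = 1/4

F_att = 1·(g−p) = 1·(-14,-4) = (-14.0000,-4.0000)
o1: d²=20 ≤ ρ²=57; F_rep = 11·(4,-2)/20² = (0.1100,-0.0550)
o2: d²=256 > ρ²=57 → inactive
o3: d²=41 ≤ ρ²=57; F_rep = 11·(5,-4)/41² = (0.0327,-0.0262)
F = F_att + ΣF_rep = (-13.8573,-4.0812)
Δp = p'−p = (-3.4643,-1.0203); α = Δx/Fx = (-2329409/672400) / (-2329409/168100) = 1/4
check: Δy/Fy = (-1372091/1344800) / (-1372091/336200) = 1/4 ✓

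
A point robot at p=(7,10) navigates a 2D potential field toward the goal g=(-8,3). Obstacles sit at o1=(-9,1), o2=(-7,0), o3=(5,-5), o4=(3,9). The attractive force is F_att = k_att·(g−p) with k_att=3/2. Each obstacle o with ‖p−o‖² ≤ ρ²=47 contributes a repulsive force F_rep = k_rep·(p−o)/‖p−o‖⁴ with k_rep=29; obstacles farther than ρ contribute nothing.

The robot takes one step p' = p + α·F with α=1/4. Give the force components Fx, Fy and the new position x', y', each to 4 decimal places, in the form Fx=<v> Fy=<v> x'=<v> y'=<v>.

F_att = 3/2·(g−p) = 3/2·(-15,-7) = (-22.5000,-10.5000)
o1: d²=337 > ρ²=47 → inactive
o2: d²=296 > ρ²=47 → inactive
o3: d²=229 > ρ²=47 → inactive
o4: d²=17 ≤ ρ²=47; F_rep = 29·(4,1)/17² = (0.4014,0.1003)
F = F_att + ΣF_rep = (-22.0986,-10.3997)
p' = p + 1/4·F = (1.4753,7.4001)

Fx=-22.0986 Fy=-10.3997 x'=1.4753 y'=7.4001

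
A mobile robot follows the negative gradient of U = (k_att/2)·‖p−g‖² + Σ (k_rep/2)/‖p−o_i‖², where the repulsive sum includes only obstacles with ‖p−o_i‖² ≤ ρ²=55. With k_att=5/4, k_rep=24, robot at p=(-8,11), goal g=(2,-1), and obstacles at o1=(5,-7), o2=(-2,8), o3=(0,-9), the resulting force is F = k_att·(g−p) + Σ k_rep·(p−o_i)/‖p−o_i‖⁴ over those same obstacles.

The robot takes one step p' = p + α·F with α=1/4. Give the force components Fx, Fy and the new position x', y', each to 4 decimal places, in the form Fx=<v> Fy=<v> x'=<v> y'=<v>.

Fx=12.4289 Fy=-14.9644 x'=-4.8928 y'=7.2589

F_att = 5/4·(g−p) = 5/4·(10,-12) = (12.5000,-15.0000)
o1: d²=493 > ρ²=55 → inactive
o2: d²=45 ≤ ρ²=55; F_rep = 24·(-6,3)/45² = (-0.0711,0.0356)
o3: d²=464 > ρ²=55 → inactive
F = F_att + ΣF_rep = (12.4289,-14.9644)
p' = p + 1/4·F = (-4.8928,7.2589)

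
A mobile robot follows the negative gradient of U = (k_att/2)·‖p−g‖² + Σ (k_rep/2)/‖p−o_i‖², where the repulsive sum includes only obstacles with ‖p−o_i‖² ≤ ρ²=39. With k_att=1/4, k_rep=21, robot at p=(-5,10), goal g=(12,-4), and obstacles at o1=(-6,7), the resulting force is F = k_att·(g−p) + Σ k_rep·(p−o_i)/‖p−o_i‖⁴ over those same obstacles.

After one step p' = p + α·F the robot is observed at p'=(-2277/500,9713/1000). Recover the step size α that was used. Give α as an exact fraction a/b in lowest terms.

α = 1/10

F_att = 1/4·(g−p) = 1/4·(17,-14) = (4.2500,-3.5000)
o1: d²=10 ≤ ρ²=39; F_rep = 21·(1,3)/10² = (0.2100,0.6300)
F = F_att + ΣF_rep = (4.4600,-2.8700)
Δp = p'−p = (0.4460,-0.2870); α = Δx/Fx = (223/500) / (223/50) = 1/10
check: Δy/Fy = (-287/1000) / (-287/100) = 1/10 ✓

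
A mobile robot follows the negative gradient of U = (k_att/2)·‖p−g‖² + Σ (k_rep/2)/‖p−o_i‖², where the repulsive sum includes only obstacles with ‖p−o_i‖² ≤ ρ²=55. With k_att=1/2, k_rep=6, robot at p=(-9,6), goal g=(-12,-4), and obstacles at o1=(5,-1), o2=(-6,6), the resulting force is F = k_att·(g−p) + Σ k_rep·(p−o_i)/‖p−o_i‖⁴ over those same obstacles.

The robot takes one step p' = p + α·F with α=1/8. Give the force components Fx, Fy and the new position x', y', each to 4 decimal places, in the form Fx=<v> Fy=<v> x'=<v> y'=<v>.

Fx=-1.7222 Fy=-5.0000 x'=-9.2153 y'=5.3750

F_att = 1/2·(g−p) = 1/2·(-3,-10) = (-1.5000,-5.0000)
o1: d²=245 > ρ²=55 → inactive
o2: d²=9 ≤ ρ²=55; F_rep = 6·(-3,0)/9² = (-0.2222,0.0000)
F = F_att + ΣF_rep = (-1.7222,-5.0000)
p' = p + 1/8·F = (-9.2153,5.3750)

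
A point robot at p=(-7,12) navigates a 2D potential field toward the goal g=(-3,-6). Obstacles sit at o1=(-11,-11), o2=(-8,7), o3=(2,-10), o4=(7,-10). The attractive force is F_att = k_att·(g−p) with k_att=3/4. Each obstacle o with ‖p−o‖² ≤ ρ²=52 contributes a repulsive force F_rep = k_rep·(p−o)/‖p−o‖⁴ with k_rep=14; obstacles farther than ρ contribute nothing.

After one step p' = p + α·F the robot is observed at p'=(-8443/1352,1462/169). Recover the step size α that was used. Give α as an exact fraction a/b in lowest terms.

F_att = 3/4·(g−p) = 3/4·(4,-18) = (3.0000,-13.5000)
o1: d²=545 > ρ²=52 → inactive
o2: d²=26 ≤ ρ²=52; F_rep = 14·(1,5)/26² = (0.0207,0.1036)
o3: d²=565 > ρ²=52 → inactive
o4: d²=680 > ρ²=52 → inactive
F = F_att + ΣF_rep = (3.0207,-13.3964)
Δp = p'−p = (0.7552,-3.3491); α = Δx/Fx = (1021/1352) / (1021/338) = 1/4
check: Δy/Fy = (-566/169) / (-2264/169) = 1/4 ✓

α = 1/4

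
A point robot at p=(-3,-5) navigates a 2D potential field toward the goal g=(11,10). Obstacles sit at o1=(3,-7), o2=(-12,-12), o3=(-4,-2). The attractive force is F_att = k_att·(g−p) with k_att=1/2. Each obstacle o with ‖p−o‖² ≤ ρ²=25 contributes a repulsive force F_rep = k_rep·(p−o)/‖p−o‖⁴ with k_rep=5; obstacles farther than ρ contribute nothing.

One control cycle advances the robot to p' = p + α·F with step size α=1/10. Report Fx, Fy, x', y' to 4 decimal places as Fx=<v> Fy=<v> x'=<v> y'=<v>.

F_att = 1/2·(g−p) = 1/2·(14,15) = (7.0000,7.5000)
o1: d²=40 > ρ²=25 → inactive
o2: d²=130 > ρ²=25 → inactive
o3: d²=10 ≤ ρ²=25; F_rep = 5·(1,-3)/10² = (0.0500,-0.1500)
F = F_att + ΣF_rep = (7.0500,7.3500)
p' = p + 1/10·F = (-2.2950,-4.2650)

Fx=7.0500 Fy=7.3500 x'=-2.2950 y'=-4.2650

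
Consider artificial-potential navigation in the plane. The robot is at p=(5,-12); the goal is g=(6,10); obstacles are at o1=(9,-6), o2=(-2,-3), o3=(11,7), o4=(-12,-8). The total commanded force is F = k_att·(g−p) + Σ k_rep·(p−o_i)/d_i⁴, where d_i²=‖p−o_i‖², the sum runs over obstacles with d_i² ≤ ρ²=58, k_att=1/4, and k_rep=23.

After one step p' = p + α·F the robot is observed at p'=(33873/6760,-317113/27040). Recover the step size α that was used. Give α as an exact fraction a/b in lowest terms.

F_att = 1/4·(g−p) = 1/4·(1,22) = (0.2500,5.5000)
o1: d²=52 ≤ ρ²=58; F_rep = 23·(-4,-6)/52² = (-0.0340,-0.0510)
o2: d²=130 > ρ²=58 → inactive
o3: d²=397 > ρ²=58 → inactive
o4: d²=305 > ρ²=58 → inactive
F = F_att + ΣF_rep = (0.2160,5.4490)
Δp = p'−p = (0.0108,0.2724); α = Δx/Fx = (73/6760) / (73/338) = 1/20
check: Δy/Fy = (7367/27040) / (7367/1352) = 1/20 ✓

α = 1/20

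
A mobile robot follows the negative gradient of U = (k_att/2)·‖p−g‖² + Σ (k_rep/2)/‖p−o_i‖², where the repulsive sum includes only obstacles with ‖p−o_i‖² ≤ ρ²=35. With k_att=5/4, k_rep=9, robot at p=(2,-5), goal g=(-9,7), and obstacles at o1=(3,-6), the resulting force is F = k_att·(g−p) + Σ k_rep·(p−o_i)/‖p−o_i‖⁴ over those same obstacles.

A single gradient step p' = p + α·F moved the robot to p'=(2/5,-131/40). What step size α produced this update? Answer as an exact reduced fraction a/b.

F_att = 5/4·(g−p) = 5/4·(-11,12) = (-13.7500,15.0000)
o1: d²=2 ≤ ρ²=35; F_rep = 9·(-1,1)/2² = (-2.2500,2.2500)
F = F_att + ΣF_rep = (-16.0000,17.2500)
Δp = p'−p = (-1.6000,1.7250); α = Δx/Fx = (-8/5) / (-16) = 1/10
check: Δy/Fy = (69/40) / (69/4) = 1/10 ✓

α = 1/10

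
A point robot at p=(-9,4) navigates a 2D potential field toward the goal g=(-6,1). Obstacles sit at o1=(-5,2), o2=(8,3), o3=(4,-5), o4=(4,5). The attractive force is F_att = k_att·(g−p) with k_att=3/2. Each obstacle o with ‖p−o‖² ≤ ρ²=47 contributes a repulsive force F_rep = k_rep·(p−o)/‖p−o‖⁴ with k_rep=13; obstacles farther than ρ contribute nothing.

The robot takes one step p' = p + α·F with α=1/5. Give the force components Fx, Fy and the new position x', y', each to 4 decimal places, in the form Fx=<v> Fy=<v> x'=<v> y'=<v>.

Fx=4.3700 Fy=-4.4350 x'=-8.1260 y'=3.1130

F_att = 3/2·(g−p) = 3/2·(3,-3) = (4.5000,-4.5000)
o1: d²=20 ≤ ρ²=47; F_rep = 13·(-4,2)/20² = (-0.1300,0.0650)
o2: d²=290 > ρ²=47 → inactive
o3: d²=250 > ρ²=47 → inactive
o4: d²=170 > ρ²=47 → inactive
F = F_att + ΣF_rep = (4.3700,-4.4350)
p' = p + 1/5·F = (-8.1260,3.1130)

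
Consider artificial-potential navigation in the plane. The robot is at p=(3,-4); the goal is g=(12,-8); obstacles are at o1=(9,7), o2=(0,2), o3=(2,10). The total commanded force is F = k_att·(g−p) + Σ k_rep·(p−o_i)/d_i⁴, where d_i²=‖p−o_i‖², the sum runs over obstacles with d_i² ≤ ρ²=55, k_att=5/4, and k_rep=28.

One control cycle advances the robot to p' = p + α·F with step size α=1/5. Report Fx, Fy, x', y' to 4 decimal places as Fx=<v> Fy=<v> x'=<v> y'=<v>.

Fx=11.2915 Fy=-5.0830 x'=5.2583 y'=-5.0166

F_att = 5/4·(g−p) = 5/4·(9,-4) = (11.2500,-5.0000)
o1: d²=157 > ρ²=55 → inactive
o2: d²=45 ≤ ρ²=55; F_rep = 28·(3,-6)/45² = (0.0415,-0.0830)
o3: d²=197 > ρ²=55 → inactive
F = F_att + ΣF_rep = (11.2915,-5.0830)
p' = p + 1/5·F = (5.2583,-5.0166)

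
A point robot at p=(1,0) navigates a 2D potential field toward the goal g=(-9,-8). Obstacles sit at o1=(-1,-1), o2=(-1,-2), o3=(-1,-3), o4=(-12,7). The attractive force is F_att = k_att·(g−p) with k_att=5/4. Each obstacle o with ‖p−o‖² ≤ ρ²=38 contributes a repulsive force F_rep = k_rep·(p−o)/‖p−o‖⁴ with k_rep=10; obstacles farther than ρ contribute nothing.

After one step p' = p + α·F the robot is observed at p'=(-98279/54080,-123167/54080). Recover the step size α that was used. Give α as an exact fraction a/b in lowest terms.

α = 1/4

F_att = 5/4·(g−p) = 5/4·(-10,-8) = (-12.5000,-10.0000)
o1: d²=5 ≤ ρ²=38; F_rep = 10·(2,1)/5² = (0.8000,0.4000)
o2: d²=8 ≤ ρ²=38; F_rep = 10·(2,2)/8² = (0.3125,0.3125)
o3: d²=13 ≤ ρ²=38; F_rep = 10·(2,3)/13² = (0.1183,0.1775)
o4: d²=218 > ρ²=38 → inactive
F = F_att + ΣF_rep = (-11.2692,-9.1100)
Δp = p'−p = (-2.8173,-2.2775); α = Δx/Fx = (-152359/54080) / (-152359/13520) = 1/4
check: Δy/Fy = (-123167/54080) / (-123167/13520) = 1/4 ✓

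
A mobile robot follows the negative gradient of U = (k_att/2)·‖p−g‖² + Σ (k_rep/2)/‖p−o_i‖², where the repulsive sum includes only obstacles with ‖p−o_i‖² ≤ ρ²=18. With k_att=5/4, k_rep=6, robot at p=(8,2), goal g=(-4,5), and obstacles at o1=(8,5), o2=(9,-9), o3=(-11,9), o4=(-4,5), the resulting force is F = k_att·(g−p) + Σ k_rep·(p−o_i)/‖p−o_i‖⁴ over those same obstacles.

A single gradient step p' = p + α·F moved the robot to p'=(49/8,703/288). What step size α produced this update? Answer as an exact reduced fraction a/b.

α = 1/8

F_att = 5/4·(g−p) = 5/4·(-12,3) = (-15.0000,3.7500)
o1: d²=9 ≤ ρ²=18; F_rep = 6·(0,-3)/9² = (0.0000,-0.2222)
o2: d²=122 > ρ²=18 → inactive
o3: d²=410 > ρ²=18 → inactive
o4: d²=153 > ρ²=18 → inactive
F = F_att + ΣF_rep = (-15.0000,3.5278)
Δp = p'−p = (-1.8750,0.4410); α = Δx/Fx = (-15/8) / (-15) = 1/8
check: Δy/Fy = (127/288) / (127/36) = 1/8 ✓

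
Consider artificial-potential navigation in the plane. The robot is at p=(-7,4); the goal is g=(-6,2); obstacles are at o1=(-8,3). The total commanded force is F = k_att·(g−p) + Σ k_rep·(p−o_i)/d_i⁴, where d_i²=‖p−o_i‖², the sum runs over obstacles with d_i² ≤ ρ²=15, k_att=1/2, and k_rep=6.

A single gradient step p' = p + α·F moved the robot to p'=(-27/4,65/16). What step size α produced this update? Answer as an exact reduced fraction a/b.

F_att = 1/2·(g−p) = 1/2·(1,-2) = (0.5000,-1.0000)
o1: d²=2 ≤ ρ²=15; F_rep = 6·(1,1)/2² = (1.5000,1.5000)
F = F_att + ΣF_rep = (2.0000,0.5000)
Δp = p'−p = (0.2500,0.0625); α = Δx/Fx = (1/4) / (2) = 1/8
check: Δy/Fy = (1/16) / (1/2) = 1/8 ✓

α = 1/8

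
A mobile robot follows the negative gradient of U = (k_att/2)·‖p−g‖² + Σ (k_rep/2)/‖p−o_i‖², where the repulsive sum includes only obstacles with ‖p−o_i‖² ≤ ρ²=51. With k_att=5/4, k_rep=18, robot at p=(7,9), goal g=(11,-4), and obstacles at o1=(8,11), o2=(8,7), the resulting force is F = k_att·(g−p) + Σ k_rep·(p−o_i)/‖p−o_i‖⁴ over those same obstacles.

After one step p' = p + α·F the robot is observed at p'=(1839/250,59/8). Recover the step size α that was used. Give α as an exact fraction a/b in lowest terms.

F_att = 5/4·(g−p) = 5/4·(4,-13) = (5.0000,-16.2500)
o1: d²=5 ≤ ρ²=51; F_rep = 18·(-1,-2)/5² = (-0.7200,-1.4400)
o2: d²=5 ≤ ρ²=51; F_rep = 18·(-1,2)/5² = (-0.7200,1.4400)
F = F_att + ΣF_rep = (3.5600,-16.2500)
Δp = p'−p = (0.3560,-1.6250); α = Δx/Fx = (89/250) / (89/25) = 1/10
check: Δy/Fy = (-13/8) / (-65/4) = 1/10 ✓

α = 1/10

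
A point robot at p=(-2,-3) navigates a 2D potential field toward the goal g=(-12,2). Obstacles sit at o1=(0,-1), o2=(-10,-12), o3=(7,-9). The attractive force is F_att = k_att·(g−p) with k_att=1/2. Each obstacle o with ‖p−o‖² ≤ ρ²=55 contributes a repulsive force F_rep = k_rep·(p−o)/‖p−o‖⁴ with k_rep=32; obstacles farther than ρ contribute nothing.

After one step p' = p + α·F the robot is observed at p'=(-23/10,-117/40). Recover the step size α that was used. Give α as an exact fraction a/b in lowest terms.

F_att = 1/2·(g−p) = 1/2·(-10,5) = (-5.0000,2.5000)
o1: d²=8 ≤ ρ²=55; F_rep = 32·(-2,-2)/8² = (-1.0000,-1.0000)
o2: d²=145 > ρ²=55 → inactive
o3: d²=117 > ρ²=55 → inactive
F = F_att + ΣF_rep = (-6.0000,1.5000)
Δp = p'−p = (-0.3000,0.0750); α = Δx/Fx = (-3/10) / (-6) = 1/20
check: Δy/Fy = (3/40) / (3/2) = 1/20 ✓

α = 1/20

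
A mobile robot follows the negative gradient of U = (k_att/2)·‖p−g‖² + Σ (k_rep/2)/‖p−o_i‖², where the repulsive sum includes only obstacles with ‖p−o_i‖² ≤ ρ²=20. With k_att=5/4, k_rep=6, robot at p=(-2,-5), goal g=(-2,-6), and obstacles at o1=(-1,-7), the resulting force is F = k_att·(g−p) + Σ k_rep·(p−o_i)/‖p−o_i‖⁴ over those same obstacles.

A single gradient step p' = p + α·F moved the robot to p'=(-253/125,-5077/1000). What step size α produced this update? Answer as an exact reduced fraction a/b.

F_att = 5/4·(g−p) = 5/4·(0,-1) = (0.0000,-1.2500)
o1: d²=5 ≤ ρ²=20; F_rep = 6·(-1,2)/5² = (-0.2400,0.4800)
F = F_att + ΣF_rep = (-0.2400,-0.7700)
Δp = p'−p = (-0.0240,-0.0770); α = Δx/Fx = (-3/125) / (-6/25) = 1/10
check: Δy/Fy = (-77/1000) / (-77/100) = 1/10 ✓

α = 1/10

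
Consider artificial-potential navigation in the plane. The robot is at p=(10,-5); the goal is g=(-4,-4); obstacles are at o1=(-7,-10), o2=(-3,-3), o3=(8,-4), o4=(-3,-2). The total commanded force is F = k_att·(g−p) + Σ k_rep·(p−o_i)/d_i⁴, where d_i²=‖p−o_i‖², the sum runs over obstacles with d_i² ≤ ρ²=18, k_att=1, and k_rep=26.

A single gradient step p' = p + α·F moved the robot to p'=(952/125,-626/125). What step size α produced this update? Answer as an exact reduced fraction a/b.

α = 1/5

F_att = 1·(g−p) = 1·(-14,1) = (-14.0000,1.0000)
o1: d²=314 > ρ²=18 → inactive
o2: d²=173 > ρ²=18 → inactive
o3: d²=5 ≤ ρ²=18; F_rep = 26·(2,-1)/5² = (2.0800,-1.0400)
o4: d²=178 > ρ²=18 → inactive
F = F_att + ΣF_rep = (-11.9200,-0.0400)
Δp = p'−p = (-2.3840,-0.0080); α = Δx/Fx = (-298/125) / (-298/25) = 1/5
check: Δy/Fy = (-1/125) / (-1/25) = 1/5 ✓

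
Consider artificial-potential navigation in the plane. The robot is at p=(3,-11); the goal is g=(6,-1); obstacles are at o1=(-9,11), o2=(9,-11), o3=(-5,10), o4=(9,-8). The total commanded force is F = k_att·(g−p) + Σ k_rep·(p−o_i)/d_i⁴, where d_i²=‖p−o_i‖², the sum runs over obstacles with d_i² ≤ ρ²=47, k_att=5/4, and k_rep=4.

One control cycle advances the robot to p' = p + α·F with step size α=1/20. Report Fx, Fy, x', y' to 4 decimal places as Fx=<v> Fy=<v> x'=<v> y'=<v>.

Fx=3.7196 Fy=12.4941 x'=3.1860 y'=-10.3753

F_att = 5/4·(g−p) = 5/4·(3,10) = (3.7500,12.5000)
o1: d²=628 > ρ²=47 → inactive
o2: d²=36 ≤ ρ²=47; F_rep = 4·(-6,0)/36² = (-0.0185,0.0000)
o3: d²=505 > ρ²=47 → inactive
o4: d²=45 ≤ ρ²=47; F_rep = 4·(-6,-3)/45² = (-0.0119,-0.0059)
F = F_att + ΣF_rep = (3.7196,12.4941)
p' = p + 1/20·F = (3.1860,-10.3753)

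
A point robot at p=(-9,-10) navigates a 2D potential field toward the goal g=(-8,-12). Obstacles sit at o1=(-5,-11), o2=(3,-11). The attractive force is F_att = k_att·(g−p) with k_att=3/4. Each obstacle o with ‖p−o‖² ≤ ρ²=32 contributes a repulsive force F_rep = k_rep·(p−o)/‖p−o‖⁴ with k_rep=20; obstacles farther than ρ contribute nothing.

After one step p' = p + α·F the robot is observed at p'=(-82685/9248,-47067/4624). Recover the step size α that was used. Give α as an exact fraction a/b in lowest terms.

α = 1/8

F_att = 3/4·(g−p) = 3/4·(1,-2) = (0.7500,-1.5000)
o1: d²=17 ≤ ρ²=32; F_rep = 20·(-4,1)/17² = (-0.2768,0.0692)
o2: d²=145 > ρ²=32 → inactive
F = F_att + ΣF_rep = (0.4732,-1.4308)
Δp = p'−p = (0.0591,-0.1788); α = Δx/Fx = (547/9248) / (547/1156) = 1/8
check: Δy/Fy = (-827/4624) / (-827/578) = 1/8 ✓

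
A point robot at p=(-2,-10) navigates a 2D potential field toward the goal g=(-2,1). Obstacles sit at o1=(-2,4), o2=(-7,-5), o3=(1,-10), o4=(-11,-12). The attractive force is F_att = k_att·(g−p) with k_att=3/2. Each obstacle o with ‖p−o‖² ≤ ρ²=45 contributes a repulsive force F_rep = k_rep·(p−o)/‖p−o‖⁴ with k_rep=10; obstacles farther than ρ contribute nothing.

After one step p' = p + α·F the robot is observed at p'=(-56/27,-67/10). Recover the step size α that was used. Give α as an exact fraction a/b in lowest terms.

α = 1/5

F_att = 3/2·(g−p) = 3/2·(0,11) = (0.0000,16.5000)
o1: d²=196 > ρ²=45 → inactive
o2: d²=50 > ρ²=45 → inactive
o3: d²=9 ≤ ρ²=45; F_rep = 10·(-3,0)/9² = (-0.3704,0.0000)
o4: d²=85 > ρ²=45 → inactive
F = F_att + ΣF_rep = (-0.3704,16.5000)
Δp = p'−p = (-0.0741,3.3000); α = Δx/Fx = (-2/27) / (-10/27) = 1/5
check: Δy/Fy = (33/10) / (33/2) = 1/5 ✓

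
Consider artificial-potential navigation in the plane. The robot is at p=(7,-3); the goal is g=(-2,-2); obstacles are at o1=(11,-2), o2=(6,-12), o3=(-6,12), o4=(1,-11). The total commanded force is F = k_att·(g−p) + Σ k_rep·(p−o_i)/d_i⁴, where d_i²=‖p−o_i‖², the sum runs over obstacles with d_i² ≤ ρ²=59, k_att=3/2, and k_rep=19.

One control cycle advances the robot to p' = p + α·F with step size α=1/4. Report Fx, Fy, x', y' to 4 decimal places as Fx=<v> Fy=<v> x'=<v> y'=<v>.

Fx=-13.7630 Fy=1.4343 x'=3.5593 y'=-2.6414

F_att = 3/2·(g−p) = 3/2·(-9,1) = (-13.5000,1.5000)
o1: d²=17 ≤ ρ²=59; F_rep = 19·(-4,-1)/17² = (-0.2630,-0.0657)
o2: d²=82 > ρ²=59 → inactive
o3: d²=394 > ρ²=59 → inactive
o4: d²=100 > ρ²=59 → inactive
F = F_att + ΣF_rep = (-13.7630,1.4343)
p' = p + 1/4·F = (3.5593,-2.6414)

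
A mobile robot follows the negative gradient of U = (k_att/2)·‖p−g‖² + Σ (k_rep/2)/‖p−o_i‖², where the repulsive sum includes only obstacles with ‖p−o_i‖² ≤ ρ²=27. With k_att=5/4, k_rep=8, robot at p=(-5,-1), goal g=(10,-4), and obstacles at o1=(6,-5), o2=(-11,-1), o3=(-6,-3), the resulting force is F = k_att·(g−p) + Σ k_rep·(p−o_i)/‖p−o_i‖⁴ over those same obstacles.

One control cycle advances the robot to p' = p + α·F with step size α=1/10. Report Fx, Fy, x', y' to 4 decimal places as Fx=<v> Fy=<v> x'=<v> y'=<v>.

F_att = 5/4·(g−p) = 5/4·(15,-3) = (18.7500,-3.7500)
o1: d²=137 > ρ²=27 → inactive
o2: d²=36 > ρ²=27 → inactive
o3: d²=5 ≤ ρ²=27; F_rep = 8·(1,2)/5² = (0.3200,0.6400)
F = F_att + ΣF_rep = (19.0700,-3.1100)
p' = p + 1/10·F = (-3.0930,-1.3110)

Fx=19.0700 Fy=-3.1100 x'=-3.0930 y'=-1.3110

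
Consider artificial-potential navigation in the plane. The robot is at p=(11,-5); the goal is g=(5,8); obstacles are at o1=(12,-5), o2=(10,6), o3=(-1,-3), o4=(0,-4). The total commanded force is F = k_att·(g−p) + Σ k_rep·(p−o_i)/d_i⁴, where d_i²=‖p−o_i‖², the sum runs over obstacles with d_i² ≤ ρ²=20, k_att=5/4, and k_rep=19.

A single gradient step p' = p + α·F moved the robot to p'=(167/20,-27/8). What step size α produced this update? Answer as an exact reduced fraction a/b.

α = 1/10

F_att = 5/4·(g−p) = 5/4·(-6,13) = (-7.5000,16.2500)
o1: d²=1 ≤ ρ²=20; F_rep = 19·(-1,0)/1² = (-19.0000,0.0000)
o2: d²=122 > ρ²=20 → inactive
o3: d²=148 > ρ²=20 → inactive
o4: d²=122 > ρ²=20 → inactive
F = F_att + ΣF_rep = (-26.5000,16.2500)
Δp = p'−p = (-2.6500,1.6250); α = Δx/Fx = (-53/20) / (-53/2) = 1/10
check: Δy/Fy = (13/8) / (65/4) = 1/10 ✓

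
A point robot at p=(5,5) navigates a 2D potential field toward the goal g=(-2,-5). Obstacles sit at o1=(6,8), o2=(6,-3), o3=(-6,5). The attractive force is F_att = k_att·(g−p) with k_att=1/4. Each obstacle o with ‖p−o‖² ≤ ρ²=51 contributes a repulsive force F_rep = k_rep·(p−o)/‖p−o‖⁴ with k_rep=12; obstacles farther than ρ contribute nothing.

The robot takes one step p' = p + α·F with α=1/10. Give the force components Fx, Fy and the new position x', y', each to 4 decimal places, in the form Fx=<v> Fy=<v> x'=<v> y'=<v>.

F_att = 1/4·(g−p) = 1/4·(-7,-10) = (-1.7500,-2.5000)
o1: d²=10 ≤ ρ²=51; F_rep = 12·(-1,-3)/10² = (-0.1200,-0.3600)
o2: d²=65 > ρ²=51 → inactive
o3: d²=121 > ρ²=51 → inactive
F = F_att + ΣF_rep = (-1.8700,-2.8600)
p' = p + 1/10·F = (4.8130,4.7140)

Fx=-1.8700 Fy=-2.8600 x'=4.8130 y'=4.7140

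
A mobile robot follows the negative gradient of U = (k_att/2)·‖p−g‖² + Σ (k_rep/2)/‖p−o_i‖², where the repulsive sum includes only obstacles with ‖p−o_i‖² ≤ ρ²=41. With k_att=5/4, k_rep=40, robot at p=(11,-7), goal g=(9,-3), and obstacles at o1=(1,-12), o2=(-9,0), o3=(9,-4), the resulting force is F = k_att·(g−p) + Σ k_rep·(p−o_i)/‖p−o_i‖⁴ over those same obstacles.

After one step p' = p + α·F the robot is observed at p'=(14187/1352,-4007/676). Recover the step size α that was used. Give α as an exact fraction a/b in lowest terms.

F_att = 5/4·(g−p) = 5/4·(-2,4) = (-2.5000,5.0000)
o1: d²=125 > ρ²=41 → inactive
o2: d²=449 > ρ²=41 → inactive
o3: d²=13 ≤ ρ²=41; F_rep = 40·(2,-3)/13² = (0.4734,-0.7101)
F = F_att + ΣF_rep = (-2.0266,4.2899)
Δp = p'−p = (-0.5067,1.0725); α = Δx/Fx = (-685/1352) / (-685/338) = 1/4
check: Δy/Fy = (725/676) / (725/169) = 1/4 ✓

α = 1/4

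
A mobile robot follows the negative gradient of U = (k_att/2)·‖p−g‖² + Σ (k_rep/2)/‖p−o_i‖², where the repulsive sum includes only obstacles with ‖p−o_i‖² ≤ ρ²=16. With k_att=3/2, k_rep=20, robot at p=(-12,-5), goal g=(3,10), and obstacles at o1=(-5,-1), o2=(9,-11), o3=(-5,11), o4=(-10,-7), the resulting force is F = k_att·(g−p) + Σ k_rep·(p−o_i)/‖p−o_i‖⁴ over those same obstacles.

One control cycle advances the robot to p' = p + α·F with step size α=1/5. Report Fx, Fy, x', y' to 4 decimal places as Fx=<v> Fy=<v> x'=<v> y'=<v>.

Fx=21.8750 Fy=23.1250 x'=-7.6250 y'=-0.3750

F_att = 3/2·(g−p) = 3/2·(15,15) = (22.5000,22.5000)
o1: d²=65 > ρ²=16 → inactive
o2: d²=477 > ρ²=16 → inactive
o3: d²=305 > ρ²=16 → inactive
o4: d²=8 ≤ ρ²=16; F_rep = 20·(-2,2)/8² = (-0.6250,0.6250)
F = F_att + ΣF_rep = (21.8750,23.1250)
p' = p + 1/5·F = (-7.6250,-0.3750)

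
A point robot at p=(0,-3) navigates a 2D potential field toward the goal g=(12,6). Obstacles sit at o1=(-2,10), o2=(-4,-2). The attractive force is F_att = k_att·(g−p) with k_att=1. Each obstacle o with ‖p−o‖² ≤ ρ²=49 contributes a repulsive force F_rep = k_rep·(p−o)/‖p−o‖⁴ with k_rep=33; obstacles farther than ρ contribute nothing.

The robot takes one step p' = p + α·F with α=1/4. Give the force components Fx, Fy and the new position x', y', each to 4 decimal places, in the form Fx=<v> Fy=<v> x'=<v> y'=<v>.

F_att = 1·(g−p) = 1·(12,9) = (12.0000,9.0000)
o1: d²=173 > ρ²=49 → inactive
o2: d²=17 ≤ ρ²=49; F_rep = 33·(4,-1)/17² = (0.4567,-0.1142)
F = F_att + ΣF_rep = (12.4567,8.8858)
p' = p + 1/4·F = (3.1142,-0.7785)

Fx=12.4567 Fy=8.8858 x'=3.1142 y'=-0.7785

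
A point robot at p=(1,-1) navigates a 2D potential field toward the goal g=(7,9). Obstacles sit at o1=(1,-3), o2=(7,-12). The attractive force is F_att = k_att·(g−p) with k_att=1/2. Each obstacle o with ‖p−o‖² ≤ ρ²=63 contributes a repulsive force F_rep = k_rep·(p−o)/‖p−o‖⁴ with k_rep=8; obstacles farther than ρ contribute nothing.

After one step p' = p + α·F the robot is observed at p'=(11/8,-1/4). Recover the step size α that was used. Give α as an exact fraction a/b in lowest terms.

α = 1/8

F_att = 1/2·(g−p) = 1/2·(6,10) = (3.0000,5.0000)
o1: d²=4 ≤ ρ²=63; F_rep = 8·(0,2)/4² = (0.0000,1.0000)
o2: d²=157 > ρ²=63 → inactive
F = F_att + ΣF_rep = (3.0000,6.0000)
Δp = p'−p = (0.3750,0.7500); α = Δx/Fx = (3/8) / (3) = 1/8
check: Δy/Fy = (3/4) / (6) = 1/8 ✓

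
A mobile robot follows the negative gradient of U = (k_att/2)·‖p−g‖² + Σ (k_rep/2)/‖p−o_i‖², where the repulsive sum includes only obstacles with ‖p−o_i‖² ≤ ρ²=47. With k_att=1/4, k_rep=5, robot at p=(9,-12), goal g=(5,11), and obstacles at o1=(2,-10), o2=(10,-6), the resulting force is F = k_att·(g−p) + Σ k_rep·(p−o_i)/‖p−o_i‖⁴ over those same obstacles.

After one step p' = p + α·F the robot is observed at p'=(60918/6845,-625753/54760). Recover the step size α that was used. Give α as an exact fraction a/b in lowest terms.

F_att = 1/4·(g−p) = 1/4·(-4,23) = (-1.0000,5.7500)
o1: d²=53 > ρ²=47 → inactive
o2: d²=37 ≤ ρ²=47; F_rep = 5·(-1,-6)/37² = (-0.0037,-0.0219)
F = F_att + ΣF_rep = (-1.0037,5.7281)
Δp = p'−p = (-0.1004,0.5728); α = Δx/Fx = (-687/6845) / (-1374/1369) = 1/10
check: Δy/Fy = (31367/54760) / (31367/5476) = 1/10 ✓

α = 1/10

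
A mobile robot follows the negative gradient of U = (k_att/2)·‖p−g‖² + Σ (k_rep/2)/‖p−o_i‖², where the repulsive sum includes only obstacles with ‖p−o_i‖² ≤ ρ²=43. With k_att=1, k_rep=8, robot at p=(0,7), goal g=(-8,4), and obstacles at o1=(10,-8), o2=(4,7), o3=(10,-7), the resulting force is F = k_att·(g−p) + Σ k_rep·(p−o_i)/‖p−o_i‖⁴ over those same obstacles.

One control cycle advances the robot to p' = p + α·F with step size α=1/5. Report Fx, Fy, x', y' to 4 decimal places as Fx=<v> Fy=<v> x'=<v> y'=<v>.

F_att = 1·(g−p) = 1·(-8,-3) = (-8.0000,-3.0000)
o1: d²=325 > ρ²=43 → inactive
o2: d²=16 ≤ ρ²=43; F_rep = 8·(-4,0)/16² = (-0.1250,0.0000)
o3: d²=296 > ρ²=43 → inactive
F = F_att + ΣF_rep = (-8.1250,-3.0000)
p' = p + 1/5·F = (-1.6250,6.4000)

Fx=-8.1250 Fy=-3.0000 x'=-1.6250 y'=6.4000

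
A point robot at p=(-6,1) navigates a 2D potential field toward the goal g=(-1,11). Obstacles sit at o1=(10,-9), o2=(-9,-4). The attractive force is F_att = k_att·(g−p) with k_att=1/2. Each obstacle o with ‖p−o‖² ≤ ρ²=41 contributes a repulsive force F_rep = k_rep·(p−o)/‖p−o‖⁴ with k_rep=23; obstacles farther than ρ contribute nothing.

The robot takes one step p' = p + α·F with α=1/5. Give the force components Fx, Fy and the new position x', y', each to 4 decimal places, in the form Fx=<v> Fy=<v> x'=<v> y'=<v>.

F_att = 1/2·(g−p) = 1/2·(5,10) = (2.5000,5.0000)
o1: d²=356 > ρ²=41 → inactive
o2: d²=34 ≤ ρ²=41; F_rep = 23·(3,5)/34² = (0.0597,0.0995)
F = F_att + ΣF_rep = (2.5597,5.0995)
p' = p + 1/5·F = (-5.4881,2.0199)

Fx=2.5597 Fy=5.0995 x'=-5.4881 y'=2.0199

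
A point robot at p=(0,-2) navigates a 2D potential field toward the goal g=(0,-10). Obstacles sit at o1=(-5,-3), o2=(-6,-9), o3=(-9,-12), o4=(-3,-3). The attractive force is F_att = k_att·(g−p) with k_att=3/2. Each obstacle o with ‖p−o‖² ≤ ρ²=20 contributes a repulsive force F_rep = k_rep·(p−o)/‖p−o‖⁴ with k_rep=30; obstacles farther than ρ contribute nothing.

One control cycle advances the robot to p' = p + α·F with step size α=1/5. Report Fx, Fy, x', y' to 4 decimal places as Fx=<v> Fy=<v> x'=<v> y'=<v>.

F_att = 3/2·(g−p) = 3/2·(0,-8) = (0.0000,-12.0000)
o1: d²=26 > ρ²=20 → inactive
o2: d²=85 > ρ²=20 → inactive
o3: d²=181 > ρ²=20 → inactive
o4: d²=10 ≤ ρ²=20; F_rep = 30·(3,1)/10² = (0.9000,0.3000)
F = F_att + ΣF_rep = (0.9000,-11.7000)
p' = p + 1/5·F = (0.1800,-4.3400)

Fx=0.9000 Fy=-11.7000 x'=0.1800 y'=-4.3400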